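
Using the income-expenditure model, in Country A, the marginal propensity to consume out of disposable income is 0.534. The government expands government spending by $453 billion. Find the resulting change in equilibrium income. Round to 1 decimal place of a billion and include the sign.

+$972.1 billion

Government-spending multiplier = 1/(1 − MPC) = 1/(1 − 0.534) = 1/0.466 ≈ 2.146.
ΔY = k × ΔG = (+$453 billion) / 0.466 ≈ +$972.1 billion.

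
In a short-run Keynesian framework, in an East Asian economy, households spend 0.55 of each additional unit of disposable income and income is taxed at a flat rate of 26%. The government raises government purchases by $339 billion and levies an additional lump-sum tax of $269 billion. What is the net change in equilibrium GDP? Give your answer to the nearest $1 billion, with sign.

+$322 billion

Expenditure multiplier = 1/(1 − c(1−t)) = 1/(1 − 0.55×0.74) = 1/0.593 ≈ 1.686.
ΔG contributes k·ΔG = (+$339 billion) / 0.593 ≈ +$571.7 billion.
ΔT of +$269 billion changes first-round spending by −c·ΔT = −$147.95 billion, contributing k·(−c·ΔT) = (−$147.95 billion) / 0.593 ≈ −$249.5 billion.
Net ΔY = k(ΔG − c·ΔT) = (+$191.05 billion) / 0.593 ≈ +$322 billion.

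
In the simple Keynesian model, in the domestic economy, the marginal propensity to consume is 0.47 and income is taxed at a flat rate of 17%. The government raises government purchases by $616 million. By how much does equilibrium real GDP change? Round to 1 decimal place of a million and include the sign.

+$1,010.0 million

Government-spending multiplier = 1/(1 − c(1−t)) = 1/(1 − 0.47×0.83) = 1/0.6099 ≈ 1.64.
ΔY = k × ΔG = (+$616 million) / 0.6099 ≈ +$1,010 million.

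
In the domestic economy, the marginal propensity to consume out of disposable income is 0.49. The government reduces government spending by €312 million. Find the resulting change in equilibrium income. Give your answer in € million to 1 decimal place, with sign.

−€611.8 million

Expenditure multiplier = 1/(1 − MPC) = 1/(1 − 0.49) = 1/0.51 ≈ 1.961.
ΔY = k × ΔG = (−€312 million) / 0.51 ≈ −€611.8 million.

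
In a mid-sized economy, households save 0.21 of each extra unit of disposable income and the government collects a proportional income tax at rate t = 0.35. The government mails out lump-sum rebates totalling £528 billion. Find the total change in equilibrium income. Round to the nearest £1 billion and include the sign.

MPC = 1 − MPS = 1 − 0.21 = 0.79.
A lump-sum tax change of −£528 billion shifts disposable income by +£528 billion; first-round consumption changes by −c × ΔT = −0.79 × (−£528 billion) = +£417.12 billion.
Expenditure multiplier = 1/(1 − c(1−t)) = 1/(1 − 0.79×0.65) = 1/0.4865 ≈ 2.055.
The tax multiplier is −c × k ≈ −1.624, so ΔY = k × (−c·ΔT) = (+£417.12 billion) / 0.4865 ≈ +£857 billion.

+£857 billion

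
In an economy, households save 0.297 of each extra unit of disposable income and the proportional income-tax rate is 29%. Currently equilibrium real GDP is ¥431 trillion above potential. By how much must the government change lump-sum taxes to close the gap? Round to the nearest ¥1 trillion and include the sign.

+¥307 trillion

MPC = 1 − MPS = 1 − 0.297 = 0.703.
Spending multiplier = 1/(1 − c(1−t)) = 1/(1 − 0.703×0.71) = 1/0.50087 ≈ 1.997.
Tax multiplier = −c·k = −0.703/0.50087 ≈ −1.404. Need ΔY = −¥431 trillion, so ΔT = ΔY/(−c·k) = −(−¥431 trillion) × 0.50087 / 0.703 ≈ +¥307 trillion.
The government should raise lump-sum taxes by ¥307 trillion.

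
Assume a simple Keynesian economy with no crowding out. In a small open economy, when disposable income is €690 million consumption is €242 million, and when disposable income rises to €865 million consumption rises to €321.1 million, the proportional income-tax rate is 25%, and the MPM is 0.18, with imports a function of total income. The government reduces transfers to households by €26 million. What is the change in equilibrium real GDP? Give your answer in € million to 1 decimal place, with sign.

−€14.0 million

MPC = ΔC/ΔYd = (321.1 − 242)/(865 − 690) = 79.1/175 = 0.452.
The transfer change shifts disposable income by −€26 million, so first-round consumption changes by c·ΔTR = 0.452 × (−€26 million) = −€11.752 million.
Expenditure multiplier = 1/(1 − c(1−t) + m) = 1/(1 − 0.452×0.75 + 0.18) = 1/0.841 ≈ 1.189.
The transfer multiplier is c × k ≈ 0.537, so ΔY = k × (c·ΔTR) = (−€11.752 million) / 0.841 ≈ −€14 million.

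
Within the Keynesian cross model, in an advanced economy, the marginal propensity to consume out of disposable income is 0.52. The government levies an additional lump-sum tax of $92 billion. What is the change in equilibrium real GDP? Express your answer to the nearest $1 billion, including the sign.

−$100 billion

A lump-sum tax change of +$92 billion shifts disposable income by −$92 billion; first-round consumption changes by −c × ΔT = −0.52 × (+$92 billion) = −$47.84 billion.
Expenditure multiplier = 1/(1 − MPC) = 1/(1 − 0.52) = 1/0.48 ≈ 2.083.
The tax multiplier is −c × k ≈ −1.083, so ΔY = k × (−c·ΔT) = (−$47.84 billion) / 0.48 ≈ −$100 billion.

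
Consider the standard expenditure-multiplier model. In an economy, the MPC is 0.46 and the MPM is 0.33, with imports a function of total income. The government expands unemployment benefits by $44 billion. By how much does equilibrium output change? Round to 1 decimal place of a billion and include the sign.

+$23.3 billion

The transfer change shifts disposable income by +$44 billion, so first-round consumption changes by c·ΔTR = 0.46 × (+$44 billion) = +$20.24 billion.
Expenditure multiplier = 1/(1 − c + m) = 1/(1 − 0.46 + 0.33) = 1/0.87 ≈ 1.149.
The transfer multiplier is c × k ≈ 0.529, so ΔY = k × (c·ΔTR) = (+$20.24 billion) / 0.87 ≈ +$23.3 billion.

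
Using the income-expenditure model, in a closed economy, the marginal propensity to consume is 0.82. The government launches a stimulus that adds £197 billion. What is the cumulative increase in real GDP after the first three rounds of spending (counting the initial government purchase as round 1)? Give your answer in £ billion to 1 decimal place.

Round 1 adds ΔG = £197 billion; each later round is MPC = 0.82 times the previous.
After 3 rounds: 197 + 161.54 + 132.4628 = ΔG·(1 − c^3)/(1 − c) = 197 × (1 − 0.551368)/0.18 ≈ £491 billion.

£491.0 billion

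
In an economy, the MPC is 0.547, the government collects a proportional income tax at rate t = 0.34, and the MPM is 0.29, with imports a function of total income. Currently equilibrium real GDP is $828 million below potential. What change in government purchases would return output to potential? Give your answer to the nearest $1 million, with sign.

Spending multiplier = 1/(1 − c(1−t) + m) = 1/(1 − 0.547×0.66 + 0.29) = 1/0.92898 ≈ 1.076.
Need ΔY = +$828 million, so ΔG = ΔY/k = (+$828 million) × 0.92898 ≈ +$769 million.
The government should increase government purchases by $769 million.

+$769 million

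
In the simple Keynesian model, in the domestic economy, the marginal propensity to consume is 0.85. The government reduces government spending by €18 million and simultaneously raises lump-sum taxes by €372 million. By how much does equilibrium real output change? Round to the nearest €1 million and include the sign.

−€2,228 million

Expenditure multiplier = 1/(1 − MPC) = 1/(1 − 0.85) = 1/0.15 ≈ 6.667.
ΔG contributes k·ΔG = (−€18 million) / 0.15 = −€120 million.
ΔT of +€372 million changes first-round spending by −c·ΔT = −€316.2 million, contributing k·(−c·ΔT) = (−€316.2 million) / 0.15 = −€2,108 million.
Net ΔY = k(ΔG − c·ΔT) = (−€334.2 million) / 0.15 = −€2,228 million.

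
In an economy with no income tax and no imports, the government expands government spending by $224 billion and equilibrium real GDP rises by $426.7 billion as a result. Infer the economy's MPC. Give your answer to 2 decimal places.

0.48

Implied spending multiplier k = ΔY/ΔG = 426.7/224 ≈ 1.9049.
Since k = 1/(1 − MPC), MPC = 1 − 1/k = 1 − ΔG/ΔY = 1 − 224/426.7 ≈ 0.48.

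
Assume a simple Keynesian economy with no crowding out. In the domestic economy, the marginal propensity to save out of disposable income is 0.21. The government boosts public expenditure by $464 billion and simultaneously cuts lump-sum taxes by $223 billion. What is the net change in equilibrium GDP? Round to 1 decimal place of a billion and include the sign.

MPC = 1 − MPS = 1 − 0.21 = 0.79.
Expenditure multiplier = 1/(1 − MPC) = 1/(1 − 0.79) = 1/0.21 ≈ 4.762.
ΔG contributes k·ΔG = (+$464 billion) / 0.21 ≈ +$2,209.5 billion.
ΔT of −$223 billion changes first-round spending by −c·ΔT = +$176.17 billion, contributing k·(−c·ΔT) = (+$176.17 billion) / 0.21 ≈ +$838.9 billion.
Net ΔY = k(ΔG − c·ΔT) = (+$640.17 billion) / 0.21 ≈ +$3,048.4 billion.

+$3,048.4 billion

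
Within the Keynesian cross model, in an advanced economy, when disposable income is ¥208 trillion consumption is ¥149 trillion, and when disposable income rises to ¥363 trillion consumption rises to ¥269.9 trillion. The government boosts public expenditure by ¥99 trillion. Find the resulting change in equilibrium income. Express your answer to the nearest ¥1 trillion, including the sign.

MPC = ΔC/ΔYd = (269.9 − 149)/(363 − 208) = 120.9/155 = 0.78.
Government-spending multiplier = 1/(1 − MPC) = 1/(1 − 0.78) = 1/0.22 ≈ 4.545.
ΔY = k × ΔG = (+¥99 trillion) / 0.22 = +¥450 trillion.

+¥450 trillion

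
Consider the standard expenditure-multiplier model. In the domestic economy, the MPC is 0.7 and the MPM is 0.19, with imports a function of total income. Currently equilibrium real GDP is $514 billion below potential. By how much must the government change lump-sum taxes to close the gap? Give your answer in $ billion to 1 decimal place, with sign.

Spending multiplier = 1/(1 − c + m) = 1/(1 − 0.7 + 0.19) = 1/0.49 ≈ 2.041.
Tax multiplier = −c·k = −0.7/0.49 ≈ −1.429. Need ΔY = +$514 billion, so ΔT = ΔY/(−c·k) = −(+$514 billion) × 0.49 / 0.7 = −$359.8 billion.
The government should cut lump-sum taxes by $359.8 billion.

−$359.8 billion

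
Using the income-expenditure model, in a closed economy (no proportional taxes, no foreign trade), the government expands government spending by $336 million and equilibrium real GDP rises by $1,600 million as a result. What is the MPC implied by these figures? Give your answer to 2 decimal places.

Implied spending multiplier k = ΔY/ΔG = 1,600/336 ≈ 4.7619.
Since k = 1/(1 − MPC), MPC = 1 − 1/k = 1 − ΔG/ΔY = 1 − 336/1,600 = 0.79.

0.79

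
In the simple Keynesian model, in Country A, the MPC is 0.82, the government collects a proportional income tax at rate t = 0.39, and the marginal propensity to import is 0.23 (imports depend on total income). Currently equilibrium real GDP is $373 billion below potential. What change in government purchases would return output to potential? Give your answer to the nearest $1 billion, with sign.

+$272 billion

Spending multiplier = 1/(1 − c(1−t) + m) = 1/(1 − 0.82×0.61 + 0.23) = 1/0.7298 ≈ 1.37.
Need ΔY = +$373 billion, so ΔG = ΔY/k = (+$373 billion) × 0.7298 ≈ +$272 billion.
The government should increase government purchases by $272 billion.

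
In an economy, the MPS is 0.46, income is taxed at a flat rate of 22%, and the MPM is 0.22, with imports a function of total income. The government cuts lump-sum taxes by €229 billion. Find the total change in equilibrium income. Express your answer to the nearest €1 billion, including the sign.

MPC = 1 − MPS = 1 − 0.46 = 0.54.
A lump-sum tax change of −€229 billion shifts disposable income by +€229 billion; first-round consumption changes by −c × ΔT = −0.54 × (−€229 billion) = +€123.66 billion.
Expenditure multiplier = 1/(1 − c(1−t) + m) = 1/(1 − 0.54×0.78 + 0.22) = 1/0.7988 ≈ 1.252.
The tax multiplier is −c × k ≈ −0.676, so ΔY = k × (−c·ΔT) = (+€123.66 billion) / 0.7988 ≈ +€155 billion.

+€155 billion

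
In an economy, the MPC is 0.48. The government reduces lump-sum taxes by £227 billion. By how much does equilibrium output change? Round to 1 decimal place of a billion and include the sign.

A lump-sum tax change of −£227 billion shifts disposable income by +£227 billion; first-round consumption changes by −c × ΔT = −0.48 × (−£227 billion) = +£108.96 billion.
Expenditure multiplier = 1/(1 − MPC) = 1/(1 − 0.48) = 1/0.52 ≈ 1.923.
The tax multiplier is −c × k ≈ −0.923, so ΔY = k × (−c·ΔT) = (+£108.96 billion) / 0.52 ≈ +£209.5 billion.

+£209.5 billion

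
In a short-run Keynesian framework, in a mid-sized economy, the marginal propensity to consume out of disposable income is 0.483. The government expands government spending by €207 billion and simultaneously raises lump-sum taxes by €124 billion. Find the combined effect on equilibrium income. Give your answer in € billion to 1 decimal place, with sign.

Expenditure multiplier = 1/(1 − MPC) = 1/(1 − 0.483) = 1/0.517 ≈ 1.934.
ΔG contributes k·ΔG = (+€207 billion) / 0.517 ≈ +€400.4 billion.
ΔT of +€124 billion changes first-round spending by −c·ΔT = −€59.892 billion, contributing k·(−c·ΔT) = (−€59.892 billion) / 0.517 ≈ −€115.8 billion.
Net ΔY = k(ΔG − c·ΔT) = (+€147.108 billion) / 0.517 ≈ +€284.5 billion.

+€284.5 billion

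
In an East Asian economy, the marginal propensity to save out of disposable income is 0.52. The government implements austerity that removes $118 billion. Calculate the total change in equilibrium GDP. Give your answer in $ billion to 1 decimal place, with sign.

−$226.9 billion

MPC = 1 − MPS = 1 − 0.52 = 0.48.
Expenditure multiplier = 1/(1 − MPC) = 1/(1 − 0.48) = 1/0.52 ≈ 1.923.
ΔY = k × ΔG = (−$118 billion) / 0.52 ≈ −$226.9 billion.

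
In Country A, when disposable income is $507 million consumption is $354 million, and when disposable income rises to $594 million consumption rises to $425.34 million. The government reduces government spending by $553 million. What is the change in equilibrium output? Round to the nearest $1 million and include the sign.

−$3,072 million

MPC = ΔC/ΔYd = (425.34 − 354)/(594 − 507) = 71.34/87 = 0.82.
Government-spending multiplier = 1/(1 − MPC) = 1/(1 − 0.82) = 1/0.18 ≈ 5.556.
ΔY = k × ΔG = (−$553 million) / 0.18 ≈ −$3,072 million.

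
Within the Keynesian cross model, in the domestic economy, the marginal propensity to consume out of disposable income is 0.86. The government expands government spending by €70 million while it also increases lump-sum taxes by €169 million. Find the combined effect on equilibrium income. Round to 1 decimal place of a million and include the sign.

−€538.1 million

Expenditure multiplier = 1/(1 − MPC) = 1/(1 − 0.86) = 1/0.14 ≈ 7.143.
ΔG contributes k·ΔG = (+€70 million) / 0.14 = +€500 million.
ΔT of +€169 million changes first-round spending by −c·ΔT = −€145.34 million, contributing k·(−c·ΔT) = (−€145.34 million) / 0.14 ≈ −€1,038.1 million.
Net ΔY = k(ΔG − c·ΔT) = (−€75.34 million) / 0.14 ≈ −€538.1 million.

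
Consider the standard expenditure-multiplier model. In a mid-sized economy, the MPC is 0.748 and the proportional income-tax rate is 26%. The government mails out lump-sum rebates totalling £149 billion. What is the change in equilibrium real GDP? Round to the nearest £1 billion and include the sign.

+£250 billion

A lump-sum tax change of −£149 billion shifts disposable income by +£149 billion; first-round consumption changes by −c × ΔT = −0.748 × (−£149 billion) = +£111.452 billion.
Expenditure multiplier = 1/(1 − c(1−t)) = 1/(1 − 0.748×0.74) = 1/0.44648 ≈ 2.24.
The tax multiplier is −c × k ≈ −1.675, so ΔY = k × (−c·ΔT) = (+£111.452 billion) / 0.44648 ≈ +£250 billion.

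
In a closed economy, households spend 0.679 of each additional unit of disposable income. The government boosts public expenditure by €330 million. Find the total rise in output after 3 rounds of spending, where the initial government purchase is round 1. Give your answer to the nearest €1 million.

Round 1 adds ΔG = €330 million; each later round is MPC = 0.679 times the previous.
After 3 rounds: 330 + 224.07 + 152.14353 = ΔG·(1 − c^3)/(1 − c) = 330 × (1 − 0.313046839)/0.321 ≈ €706 million.

€706 million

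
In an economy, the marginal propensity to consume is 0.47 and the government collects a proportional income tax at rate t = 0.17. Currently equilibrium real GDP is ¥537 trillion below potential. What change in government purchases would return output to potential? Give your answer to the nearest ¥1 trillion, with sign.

+¥328 trillion

Spending multiplier = 1/(1 − c(1−t)) = 1/(1 − 0.47×0.83) = 1/0.6099 ≈ 1.64.
Need ΔY = +¥537 trillion, so ΔG = ΔY/k = (+¥537 trillion) × 0.6099 ≈ +¥328 trillion.
The government should increase government purchases by ¥328 trillion.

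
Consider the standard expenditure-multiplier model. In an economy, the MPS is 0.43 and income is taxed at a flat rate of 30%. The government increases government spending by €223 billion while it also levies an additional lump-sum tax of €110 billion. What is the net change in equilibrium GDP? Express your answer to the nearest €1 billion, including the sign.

+€267 billion

MPC = 1 − MPS = 1 − 0.43 = 0.57.
Expenditure multiplier = 1/(1 − c(1−t)) = 1/(1 − 0.57×0.7) = 1/0.601 ≈ 1.664.
ΔG contributes k·ΔG = (+€223 billion) / 0.601 ≈ +€371 billion.
ΔT of +€110 billion changes first-round spending by −c·ΔT = −€62.7 billion, contributing k·(−c·ΔT) = (−€62.7 billion) / 0.601 ≈ −€104.3 billion.
Net ΔY = k(ΔG − c·ΔT) = (+€160.3 billion) / 0.601 ≈ +€267 billion.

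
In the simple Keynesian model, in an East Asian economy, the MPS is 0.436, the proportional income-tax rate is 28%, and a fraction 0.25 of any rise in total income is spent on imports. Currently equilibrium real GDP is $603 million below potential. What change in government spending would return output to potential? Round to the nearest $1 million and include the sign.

+$509 million

MPC = 1 − MPS = 1 − 0.436 = 0.564.
Spending multiplier = 1/(1 − c(1−t) + m) = 1/(1 − 0.564×0.72 + 0.25) = 1/0.84392 ≈ 1.185.
Need ΔY = +$603 million, so ΔG = ΔY/k = (+$603 million) × 0.84392 ≈ +$509 million.
The government should increase government spending by $509 million.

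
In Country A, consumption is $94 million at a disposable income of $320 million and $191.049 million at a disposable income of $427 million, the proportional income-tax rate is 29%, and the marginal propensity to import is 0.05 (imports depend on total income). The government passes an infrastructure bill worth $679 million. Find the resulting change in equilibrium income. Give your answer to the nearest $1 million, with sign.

MPC = ΔC/ΔYd = (191.049 − 94)/(427 − 320) = 97.049/107 = 0.907.
Expenditure multiplier = 1/(1 − c(1−t) + m) = 1/(1 − 0.907×0.71 + 0.05) = 1/0.40603 ≈ 2.463.
ΔY = k × ΔG = (+$679 million) / 0.40603 ≈ +$1,672 million.

+$1,672 million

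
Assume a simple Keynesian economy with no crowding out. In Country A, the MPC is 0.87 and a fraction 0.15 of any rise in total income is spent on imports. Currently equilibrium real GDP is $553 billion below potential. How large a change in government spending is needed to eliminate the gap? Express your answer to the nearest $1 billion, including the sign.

+$155 billion

Spending multiplier = 1/(1 − c + m) = 1/(1 − 0.87 + 0.15) = 1/0.28 ≈ 3.571.
Need ΔY = +$553 billion, so ΔG = ΔY/k = (+$553 billion) × 0.28 ≈ +$155 billion.
The government should increase government spending by $155 billion.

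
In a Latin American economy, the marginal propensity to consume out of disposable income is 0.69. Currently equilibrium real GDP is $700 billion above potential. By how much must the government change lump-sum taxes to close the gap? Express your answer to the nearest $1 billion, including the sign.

+$314 billion

Spending multiplier = 1/(1 − MPC) = 1/(1 − 0.69) = 1/0.31 ≈ 3.226.
Tax multiplier = −c·k = −0.69/0.31 ≈ −2.226. Need ΔY = −$700 billion, so ΔT = ΔY/(−c·k) = −(−$700 billion) × 0.31 / 0.69 ≈ +$314 billion.
The government should raise lump-sum taxes by $314 billion.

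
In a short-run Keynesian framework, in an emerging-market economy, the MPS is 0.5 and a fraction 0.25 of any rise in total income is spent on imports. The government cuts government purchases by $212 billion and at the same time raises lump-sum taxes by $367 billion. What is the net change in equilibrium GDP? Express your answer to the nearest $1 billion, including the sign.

MPC = 1 − MPS = 1 − 0.5 = 0.5.
Expenditure multiplier = 1/(1 − c + m) = 1/(1 − 0.5 + 0.25) = 1/0.75 ≈ 1.333.
ΔG contributes k·ΔG = (−$212 billion) / 0.75 ≈ −$282.7 billion.
ΔT of +$367 billion changes first-round spending by −c·ΔT = −$183.5 billion, contributing k·(−c·ΔT) = (−$183.5 billion) / 0.75 ≈ −$244.7 billion.
Net ΔY = k(ΔG − c·ΔT) = (−$395.5 billion) / 0.75 ≈ −$527 billion.

−$527 billion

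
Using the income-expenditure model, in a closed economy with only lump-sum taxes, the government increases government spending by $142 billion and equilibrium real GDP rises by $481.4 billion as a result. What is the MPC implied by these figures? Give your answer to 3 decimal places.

0.705

Implied spending multiplier k = ΔY/ΔG = 481.4/142 ≈ 3.3901.
Since k = 1/(1 − MPC), MPC = 1 − 1/k = 1 − ΔG/ΔY = 1 − 142/481.4 ≈ 0.705.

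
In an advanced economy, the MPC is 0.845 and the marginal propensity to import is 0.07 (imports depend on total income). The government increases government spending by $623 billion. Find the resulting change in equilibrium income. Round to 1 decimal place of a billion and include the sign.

Government-spending multiplier = 1/(1 − c + m) = 1/(1 − 0.845 + 0.07) = 1/0.225 ≈ 4.444.
ΔY = k × ΔG = (+$623 billion) / 0.225 ≈ +$2,768.9 billion.

+$2,768.9 billion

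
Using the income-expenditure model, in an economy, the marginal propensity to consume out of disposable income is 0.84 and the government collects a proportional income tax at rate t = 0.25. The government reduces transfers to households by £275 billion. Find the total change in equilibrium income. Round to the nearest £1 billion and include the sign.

−£624 billion

The transfer change shifts disposable income by −£275 billion, so first-round consumption changes by c·ΔTR = 0.84 × (−£275 billion) = −£231 billion.
Expenditure multiplier = 1/(1 − c(1−t)) = 1/(1 − 0.84×0.75) = 1/0.37 ≈ 2.703.
The transfer multiplier is c × k ≈ 2.27, so ΔY = k × (c·ΔTR) = (−£231 billion) / 0.37 ≈ −£624 billion.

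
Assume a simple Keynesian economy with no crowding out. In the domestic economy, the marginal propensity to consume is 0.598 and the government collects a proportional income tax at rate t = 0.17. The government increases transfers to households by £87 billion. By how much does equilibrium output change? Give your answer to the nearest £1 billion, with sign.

The transfer change shifts disposable income by +£87 billion, so first-round consumption changes by c·ΔTR = 0.598 × (+£87 billion) = +£52.026 billion.
Expenditure multiplier = 1/(1 − c(1−t)) = 1/(1 − 0.598×0.83) = 1/0.50366 ≈ 1.985.
The transfer multiplier is c × k ≈ 1.187, so ΔY = k × (c·ΔTR) = (+£52.026 billion) / 0.50366 ≈ +£103 billion.

+£103 billion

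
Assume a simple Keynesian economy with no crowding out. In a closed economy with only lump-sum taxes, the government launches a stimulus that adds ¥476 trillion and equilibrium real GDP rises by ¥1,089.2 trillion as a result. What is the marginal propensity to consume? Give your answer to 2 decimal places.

Implied spending multiplier k = ΔY/ΔG = 1,089.2/476 ≈ 2.2882.
Since k = 1/(1 − MPC), MPC = 1 − 1/k = 1 − ΔG/ΔY = 1 − 476/1,089.2 ≈ 0.56.

0.56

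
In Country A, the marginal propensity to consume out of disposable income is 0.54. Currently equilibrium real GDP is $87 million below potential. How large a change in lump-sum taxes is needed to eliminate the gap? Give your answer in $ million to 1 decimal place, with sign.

Spending multiplier = 1/(1 − MPC) = 1/(1 − 0.54) = 1/0.46 ≈ 2.174.
Tax multiplier = −c·k = −0.54/0.46 ≈ −1.174. Need ΔY = +$87 million, so ΔT = ΔY/(−c·k) = −(+$87 million) × 0.46 / 0.54 ≈ −$74.1 million.
The government should cut lump-sum taxes by $74.1 million.

−$74.1 million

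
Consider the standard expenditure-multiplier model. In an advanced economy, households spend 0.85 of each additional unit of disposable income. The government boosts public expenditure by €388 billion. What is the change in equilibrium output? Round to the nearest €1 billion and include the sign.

+€2,587 billion

Government-spending multiplier = 1/(1 − MPC) = 1/(1 − 0.85) = 1/0.15 ≈ 6.667.
ΔY = k × ΔG = (+€388 billion) / 0.15 ≈ +€2,587 billion.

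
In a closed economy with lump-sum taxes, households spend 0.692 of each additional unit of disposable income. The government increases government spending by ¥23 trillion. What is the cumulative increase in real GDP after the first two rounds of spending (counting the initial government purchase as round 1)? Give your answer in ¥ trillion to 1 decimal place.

Round 1 adds ΔG = ¥23 trillion; each later round is MPC = 0.692 times the previous.
After 2 rounds: 23 + 15.916 = ΔG·(1 − c^2)/(1 − c) = 23 × (1 − 0.478864)/0.308 ≈ ¥38.9 trillion.

¥38.9 trillion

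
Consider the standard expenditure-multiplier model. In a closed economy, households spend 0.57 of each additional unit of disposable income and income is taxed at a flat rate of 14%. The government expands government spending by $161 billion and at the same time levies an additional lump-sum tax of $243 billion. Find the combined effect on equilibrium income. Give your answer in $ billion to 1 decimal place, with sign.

Expenditure multiplier = 1/(1 − c(1−t)) = 1/(1 − 0.57×0.86) = 1/0.5098 ≈ 1.962.
ΔG contributes k·ΔG = (+$161 billion) / 0.5098 ≈ +$315.8 billion.
ΔT of +$243 billion changes first-round spending by −c·ΔT = −$138.51 billion, contributing k·(−c·ΔT) = (−$138.51 billion) / 0.5098 ≈ −$271.7 billion.
Net ΔY = k(ΔG − c·ΔT) = (+$22.49 billion) / 0.5098 ≈ +$44.1 billion.

+$44.1 billion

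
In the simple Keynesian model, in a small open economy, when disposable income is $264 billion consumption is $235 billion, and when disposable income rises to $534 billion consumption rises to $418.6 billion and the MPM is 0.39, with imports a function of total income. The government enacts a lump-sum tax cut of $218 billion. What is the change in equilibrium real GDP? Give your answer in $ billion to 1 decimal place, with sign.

+$208.8 billion

MPC = ΔC/ΔYd = (418.6 − 235)/(534 − 264) = 183.6/270 = 0.68.
A lump-sum tax change of −$218 billion shifts disposable income by +$218 billion; first-round consumption changes by −c × ΔT = −0.68 × (−$218 billion) = +$148.24 billion.
Expenditure multiplier = 1/(1 − c + m) = 1/(1 − 0.68 + 0.39) = 1/0.71 ≈ 1.408.
The tax multiplier is −c × k ≈ −0.958, so ΔY = k × (−c·ΔT) = (+$148.24 billion) / 0.71 ≈ +$208.8 billion.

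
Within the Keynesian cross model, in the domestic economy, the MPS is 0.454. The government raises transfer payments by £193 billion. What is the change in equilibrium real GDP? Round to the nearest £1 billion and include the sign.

+£232 billion

MPC = 1 − MPS = 1 − 0.454 = 0.546.
The transfer change shifts disposable income by +£193 billion, so first-round consumption changes by c·ΔTR = 0.546 × (+£193 billion) = +£105.378 billion.
Expenditure multiplier = 1/(1 − MPC) = 1/(1 − 0.546) = 1/0.454 ≈ 2.203.
The transfer multiplier is c × k ≈ 1.203, so ΔY = k × (c·ΔTR) = (+£105.378 billion) / 0.454 ≈ +£232 billion.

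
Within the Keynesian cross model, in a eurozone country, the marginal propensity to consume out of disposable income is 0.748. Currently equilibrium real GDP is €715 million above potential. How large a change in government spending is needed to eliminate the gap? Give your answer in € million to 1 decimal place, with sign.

Spending multiplier = 1/(1 − MPC) = 1/(1 − 0.748) = 1/0.252 ≈ 3.968.
Need ΔY = −€715 million, so ΔG = ΔY/k = (−€715 million) × 0.252 ≈ −€180.2 million.
The government should cut government spending by €180.2 million.

−€180.2 million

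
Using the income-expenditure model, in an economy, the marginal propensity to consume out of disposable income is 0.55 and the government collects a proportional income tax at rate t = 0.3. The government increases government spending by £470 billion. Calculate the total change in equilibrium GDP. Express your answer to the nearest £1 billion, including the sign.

Government-spending multiplier = 1/(1 − c(1−t)) = 1/(1 − 0.55×0.7) = 1/0.615 ≈ 1.626.
ΔY = k × ΔG = (+£470 billion) / 0.615 ≈ +£764 billion.

+£764 billion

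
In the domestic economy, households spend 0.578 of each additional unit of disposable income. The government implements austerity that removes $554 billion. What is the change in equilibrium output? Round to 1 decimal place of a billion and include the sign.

−$1,312.8 billion

Expenditure multiplier = 1/(1 − MPC) = 1/(1 − 0.578) = 1/0.422 ≈ 2.37.
ΔY = k × ΔG = (−$554 billion) / 0.422 ≈ −$1,312.8 billion.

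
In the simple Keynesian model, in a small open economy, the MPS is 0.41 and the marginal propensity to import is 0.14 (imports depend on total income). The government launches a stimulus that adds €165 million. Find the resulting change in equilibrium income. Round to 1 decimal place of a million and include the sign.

+€300.0 million

MPC = 1 − MPS = 1 − 0.41 = 0.59.
Government-spending multiplier = 1/(1 − c + m) = 1/(1 − 0.59 + 0.14) = 1/0.55 ≈ 1.818.
ΔY = k × ΔG = (+€165 million) / 0.55 = +€300 million.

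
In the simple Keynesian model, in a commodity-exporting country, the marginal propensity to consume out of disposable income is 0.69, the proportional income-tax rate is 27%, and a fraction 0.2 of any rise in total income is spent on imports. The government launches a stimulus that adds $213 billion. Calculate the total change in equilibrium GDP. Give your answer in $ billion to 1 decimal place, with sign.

+$305.9 billion

Spending multiplier = 1/(1 − c(1−t) + m) = 1/(1 − 0.69×0.73 + 0.2) = 1/0.6963 ≈ 1.436.
ΔY = k × ΔG = (+$213 billion) / 0.6963 ≈ +$305.9 billion.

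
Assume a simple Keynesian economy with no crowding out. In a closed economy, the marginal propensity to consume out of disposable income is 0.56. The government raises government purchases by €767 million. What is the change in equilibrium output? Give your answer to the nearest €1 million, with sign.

Spending multiplier = 1/(1 − MPC) = 1/(1 − 0.56) = 1/0.44 ≈ 2.273.
ΔY = k × ΔG = (+€767 million) / 0.44 ≈ +€1,743 million.

+€1,743 million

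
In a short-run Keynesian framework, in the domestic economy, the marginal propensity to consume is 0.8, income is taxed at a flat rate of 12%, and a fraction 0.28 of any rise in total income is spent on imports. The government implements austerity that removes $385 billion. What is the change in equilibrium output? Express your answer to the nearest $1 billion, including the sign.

Spending multiplier = 1/(1 − c(1−t) + m) = 1/(1 − 0.8×0.88 + 0.28) = 1/0.576 ≈ 1.736.
ΔY = k × ΔG = (−$385 billion) / 0.576 ≈ −$668 billion.

−$668 billion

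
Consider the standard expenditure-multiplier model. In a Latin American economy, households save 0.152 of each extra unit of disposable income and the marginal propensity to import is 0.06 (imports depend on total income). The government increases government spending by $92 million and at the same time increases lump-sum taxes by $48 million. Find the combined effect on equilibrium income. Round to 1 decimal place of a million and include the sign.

+$242.0 million

MPC = 1 − MPS = 1 − 0.152 = 0.848.
Expenditure multiplier = 1/(1 − c + m) = 1/(1 − 0.848 + 0.06) = 1/0.212 ≈ 4.717.
ΔG contributes k·ΔG = (+$92 million) / 0.212 ≈ +$434 million.
ΔT of +$48 million changes first-round spending by −c·ΔT = −$40.704 million, contributing k·(−c·ΔT) = (−$40.704 million) / 0.212 = −$192 million.
Net ΔY = k(ΔG − c·ΔT) = (+$51.296 million) / 0.212 ≈ +$242 million.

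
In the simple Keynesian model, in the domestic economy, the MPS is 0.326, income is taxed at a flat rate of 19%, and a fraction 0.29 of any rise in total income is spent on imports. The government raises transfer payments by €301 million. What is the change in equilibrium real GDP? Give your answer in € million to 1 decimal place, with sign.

+€272.7 million

MPC = 1 − MPS = 1 − 0.326 = 0.674.
The transfer change shifts disposable income by +€301 million, so first-round consumption changes by c·ΔTR = 0.674 × (+€301 million) = +€202.874 million.
Expenditure multiplier = 1/(1 − c(1−t) + m) = 1/(1 − 0.674×0.81 + 0.29) = 1/0.74406 ≈ 1.344.
The transfer multiplier is c × k ≈ 0.906, so ΔY = k × (c·ΔTR) = (+€202.874 million) / 0.74406 ≈ +€272.7 million.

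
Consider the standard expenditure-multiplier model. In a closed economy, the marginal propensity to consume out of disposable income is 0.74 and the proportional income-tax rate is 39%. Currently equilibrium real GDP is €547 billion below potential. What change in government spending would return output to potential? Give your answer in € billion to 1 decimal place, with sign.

Spending multiplier = 1/(1 − c(1−t)) = 1/(1 − 0.74×0.61) = 1/0.5486 ≈ 1.823.
Need ΔY = +€547 billion, so ΔG = ΔY/k = (+€547 billion) × 0.5486 ≈ +€300.1 billion.
The government should increase government spending by €300.1 billion.

+€300.1 billion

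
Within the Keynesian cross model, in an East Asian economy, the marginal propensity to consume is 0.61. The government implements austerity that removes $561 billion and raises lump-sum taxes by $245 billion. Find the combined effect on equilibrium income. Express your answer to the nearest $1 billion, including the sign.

Expenditure multiplier = 1/(1 − MPC) = 1/(1 − 0.61) = 1/0.39 ≈ 2.564.
ΔG contributes k·ΔG = (−$561 billion) / 0.39 ≈ −$1,438.5 billion.
ΔT of +$245 billion changes first-round spending by −c·ΔT = −$149.45 billion, contributing k·(−c·ΔT) = (−$149.45 billion) / 0.39 ≈ −$383.2 billion.
Net ΔY = k(ΔG − c·ΔT) = (−$710.45 billion) / 0.39 ≈ −$1,822 billion.

−$1,822 billion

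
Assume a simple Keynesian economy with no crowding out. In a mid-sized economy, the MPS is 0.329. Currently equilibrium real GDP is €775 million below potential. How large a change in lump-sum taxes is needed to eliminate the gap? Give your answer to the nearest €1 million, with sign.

MPC = 1 − MPS = 1 − 0.329 = 0.671.
Spending multiplier = 1/(1 − MPC) = 1/(1 − 0.671) = 1/0.329 ≈ 3.04.
Tax multiplier = −c·k = −0.671/0.329 ≈ −2.04. Need ΔY = +€775 million, so ΔT = ΔY/(−c·k) = −(+€775 million) × 0.329 / 0.671 ≈ −€380 million.
The government should cut lump-sum taxes by €380 million.

−€380 million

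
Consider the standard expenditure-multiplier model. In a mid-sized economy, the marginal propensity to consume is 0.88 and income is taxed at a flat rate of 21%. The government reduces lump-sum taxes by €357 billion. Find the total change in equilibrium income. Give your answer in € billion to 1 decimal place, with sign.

A lump-sum tax change of −€357 billion shifts disposable income by +€357 billion; first-round consumption changes by −c × ΔT = −0.88 × (−€357 billion) = +€314.16 billion.
Expenditure multiplier = 1/(1 − c(1−t)) = 1/(1 − 0.88×0.79) = 1/0.3048 ≈ 3.281.
The tax multiplier is −c × k ≈ −2.887, so ΔY = k × (−c·ΔT) = (+€314.16 billion) / 0.3048 ≈ +€1,030.7 billion.

+€1,030.7 billion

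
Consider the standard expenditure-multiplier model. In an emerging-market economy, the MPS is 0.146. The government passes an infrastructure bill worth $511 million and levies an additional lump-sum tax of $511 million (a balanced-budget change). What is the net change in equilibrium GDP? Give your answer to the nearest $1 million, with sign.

MPC = 1 − MPS = 1 − 0.146 = 0.854.
Expenditure multiplier = 1/(1 − MPC) = 1/(1 − 0.854) = 1/0.146 ≈ 6.849.
ΔG contributes k·ΔG = (+$511 million) / 0.146 = +$3,500 million.
ΔT of +$511 million changes first-round spending by −c·ΔT = −$436.394 million, contributing k·(−c·ΔT) = (−$436.394 million) / 0.146 = −$2,989 million.
With ΔG = ΔT and no other leakages, the balanced-budget multiplier is 1, so ΔY = ΔG = +$511 million.

+$511 million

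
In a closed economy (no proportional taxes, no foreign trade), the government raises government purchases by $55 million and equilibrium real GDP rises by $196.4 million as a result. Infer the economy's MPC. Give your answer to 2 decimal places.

0.72

Implied spending multiplier k = ΔY/ΔG = 196.4/55 ≈ 3.5709.
Since k = 1/(1 − MPC), MPC = 1 − 1/k = 1 − ΔG/ΔY = 1 − 55/196.4 ≈ 0.72.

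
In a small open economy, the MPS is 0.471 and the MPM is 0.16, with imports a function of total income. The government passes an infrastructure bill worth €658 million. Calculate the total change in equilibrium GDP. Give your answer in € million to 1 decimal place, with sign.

+€1,042.8 million

MPC = 1 − MPS = 1 − 0.471 = 0.529.
Government-spending multiplier = 1/(1 − c + m) = 1/(1 − 0.529 + 0.16) = 1/0.631 ≈ 1.585.
ΔY = k × ΔG = (+€658 million) / 0.631 ≈ +€1,042.8 million.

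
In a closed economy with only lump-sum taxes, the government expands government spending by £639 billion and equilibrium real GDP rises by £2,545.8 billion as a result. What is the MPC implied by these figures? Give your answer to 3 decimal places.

Implied spending multiplier k = ΔY/ΔG = 2,545.8/639 ≈ 3.984.
Since k = 1/(1 − MPC), MPC = 1 − 1/k = 1 − ΔG/ΔY = 1 − 639/2,545.8 ≈ 0.749.

0.749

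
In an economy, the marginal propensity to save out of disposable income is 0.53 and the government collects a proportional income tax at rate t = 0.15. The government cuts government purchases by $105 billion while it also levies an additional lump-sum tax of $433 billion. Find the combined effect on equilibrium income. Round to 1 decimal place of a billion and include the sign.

MPC = 1 − MPS = 1 − 0.53 = 0.47.
Expenditure multiplier = 1/(1 − c(1−t)) = 1/(1 − 0.47×0.85) = 1/0.6005 ≈ 1.665.
ΔG contributes k·ΔG = (−$105 billion) / 0.6005 ≈ −$174.9 billion.
ΔT of +$433 billion changes first-round spending by −c·ΔT = −$203.51 billion, contributing k·(−c·ΔT) = (−$203.51 billion) / 0.6005 ≈ −$338.9 billion.
Net ΔY = k(ΔG − c·ΔT) = (−$308.51 billion) / 0.6005 ≈ −$513.8 billion.

−$513.8 billion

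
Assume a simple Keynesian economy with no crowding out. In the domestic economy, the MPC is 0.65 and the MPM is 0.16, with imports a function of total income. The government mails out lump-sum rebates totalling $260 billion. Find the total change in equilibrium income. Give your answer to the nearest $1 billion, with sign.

+$331 billion

A lump-sum tax change of −$260 billion shifts disposable income by +$260 billion; first-round consumption changes by −c × ΔT = −0.65 × (−$260 billion) = +$169 billion.
Expenditure multiplier = 1/(1 − c + m) = 1/(1 − 0.65 + 0.16) = 1/0.51 ≈ 1.961.
The tax multiplier is −c × k ≈ −1.275, so ΔY = k × (−c·ΔT) = (+$169 billion) / 0.51 ≈ +$331 billion.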